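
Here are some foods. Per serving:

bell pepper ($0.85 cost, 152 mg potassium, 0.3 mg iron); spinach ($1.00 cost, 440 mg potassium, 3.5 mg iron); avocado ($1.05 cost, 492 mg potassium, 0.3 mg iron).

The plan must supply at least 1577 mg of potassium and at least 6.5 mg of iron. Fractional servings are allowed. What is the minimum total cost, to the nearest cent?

$3.47

bell pepper only: max(1577/152, 6.5/0.3) = 21.67 servings → $18.42.
spinach only: max(1577/440, 6.5/3.5) = 3.584 servings → $3.58.
avocado only: max(1577/492, 6.5/0.3) = 21.67 servings → $22.75.
bell pepper + spinach with both tight: 6.649 servings and 1.287 servings → $6.94.
bell pepper + avocado: the both-tight solution has a negative serving — not a feasible corner.
spinach + avocado with both tight: 1.714 servings and 1.673 servings → $3.47.
Cheapest feasible corner: $3.47.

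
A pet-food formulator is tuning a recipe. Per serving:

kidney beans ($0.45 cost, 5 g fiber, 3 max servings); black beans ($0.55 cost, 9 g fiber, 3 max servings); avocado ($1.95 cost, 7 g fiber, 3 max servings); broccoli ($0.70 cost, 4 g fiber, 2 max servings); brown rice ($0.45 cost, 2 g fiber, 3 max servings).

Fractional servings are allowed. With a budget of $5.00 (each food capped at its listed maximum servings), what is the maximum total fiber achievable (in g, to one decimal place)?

Fiber per dollar: black beans 16.36, kidney beans 11.11, broccoli 5.714, brown rice 4.444, avocado 3.59.
Take 3 servings of black beans: spends $1.65, +27.0 g fiber (running total 27.0 g).
Take 3 servings of kidney beans: spends $1.35, +15.0 g fiber (running total 42.0 g).
Take 2 servings of broccoli: spends $1.40, +8.0 g fiber (running total 50.0 g).
Take 1.333 servings of brown rice: spends $0.60, +2.7 g fiber (running total 52.7 g).
Filling greedily by fiber-per-dollar is optimal for one linear limit, giving 52.7 g.

52.7 g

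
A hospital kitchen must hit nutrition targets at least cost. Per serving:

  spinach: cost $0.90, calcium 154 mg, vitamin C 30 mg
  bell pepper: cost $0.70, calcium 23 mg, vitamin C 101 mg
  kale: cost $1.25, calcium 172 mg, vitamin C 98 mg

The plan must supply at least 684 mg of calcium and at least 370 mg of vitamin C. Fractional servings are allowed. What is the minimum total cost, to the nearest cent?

$4.90

An LP optimum is at a vertex; with two nutrient constraints at most two foods are used. Check each candidate.
spinach only: max(684/154, 370/30) = 12.33 servings → $11.10.
bell pepper only: max(684/23, 370/101) = 29.74 servings → $20.82.
kale only: max(684/172, 370/98) = 3.977 servings → $4.97.
spinach + bell pepper with both tight: 4.075 servings and 2.453 servings → $5.38.
spinach + kale with both tight: 0.3415 servings and 3.671 servings → $4.90.
bell pepper + kale: intersection lies outside the first quadrant.
Cheapest feasible corner: $4.90.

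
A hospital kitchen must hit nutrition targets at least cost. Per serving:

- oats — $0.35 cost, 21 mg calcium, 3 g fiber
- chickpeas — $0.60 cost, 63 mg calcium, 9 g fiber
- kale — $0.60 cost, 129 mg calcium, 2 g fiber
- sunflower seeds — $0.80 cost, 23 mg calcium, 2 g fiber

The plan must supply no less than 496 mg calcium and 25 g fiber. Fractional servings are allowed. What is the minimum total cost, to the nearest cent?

This is a tiny linear program; its minimum lies at a vertex of the feasible set. List the vertices and price them.
oats only: max(496/21, 25/3) = 23.62 servings → $8.27.
chickpeas only: max(496/63, 25/9) = 7.873 servings → $4.72.
kale only: max(496/129, 25/2) = 12.5 servings → $7.50.
sunflower seeds only: max(496/23, 25/2) = 21.57 servings → $17.25.
oats + chickpeas (both tight): parallel constraints — no distinct corner.
oats + kale with both tight: 6.472 servings and 2.791 servings → $3.94.
oats + sunflower seeds with both targets exact would need a negative amount; discard.
chickpeas + kale with both tight: 2.157 servings and 2.791 servings → $2.97.
chickpeas + sunflower seeds: the both-tight solution has a negative serving — not a feasible corner.
kale + sunflower seeds with both tight: 1.967 servings and 10.53 servings → $9.61.
Cheapest feasible corner: $2.97.

$2.97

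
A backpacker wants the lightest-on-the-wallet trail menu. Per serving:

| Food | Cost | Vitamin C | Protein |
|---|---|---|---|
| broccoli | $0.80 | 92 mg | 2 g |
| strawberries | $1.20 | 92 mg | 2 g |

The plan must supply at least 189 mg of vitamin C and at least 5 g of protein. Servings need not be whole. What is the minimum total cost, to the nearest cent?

$2.00

broccoli only: max(189/92, 5/2) = 2.5 servings → $2.00.
strawberries only: max(189/92, 5/2) = 2.5 servings → $3.00.
broccoli + strawberries (both tight): parallel constraints — no distinct corner.
So the least-cost plan costs $2.00.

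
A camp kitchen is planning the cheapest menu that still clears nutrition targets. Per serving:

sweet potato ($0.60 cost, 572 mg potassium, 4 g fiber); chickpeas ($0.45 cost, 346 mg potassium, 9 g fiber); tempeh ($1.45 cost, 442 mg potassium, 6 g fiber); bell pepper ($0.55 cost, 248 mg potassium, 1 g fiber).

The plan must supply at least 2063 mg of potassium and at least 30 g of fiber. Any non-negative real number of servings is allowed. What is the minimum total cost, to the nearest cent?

This is a tiny linear program; its minimum lies at a vertex of the feasible set. List the vertices and price them.
sweet potato only: max(2063/572, 30/4) = 7.5 servings → $4.50.
chickpeas only: max(2063/346, 30/9) = 5.962 servings → $2.68.
tempeh only: max(2063/442, 30/6) = 5 servings → $7.25.
bell pepper only: max(2063/248, 30/1) = 30 servings → $16.50.
sweet potato + chickpeas with both tight: 2.175 servings and 2.367 servings → $2.37.
sweet potato + tempeh: the both-tight solution has a negative serving — not a feasible corner.
sweet potato + bell pepper: the both-tight solution has a negative serving — not a feasible corner.
chickpeas + tempeh with both tight: 0.4637 servings and 4.304 servings → $6.45.
chickpeas + bell pepper with both tight: 2.851 servings and 4.341 servings → $3.67.
tempeh + bell pepper with both targets exact would need a negative amount; discard.
The minimum over all feasible corners is $2.37.

$2.37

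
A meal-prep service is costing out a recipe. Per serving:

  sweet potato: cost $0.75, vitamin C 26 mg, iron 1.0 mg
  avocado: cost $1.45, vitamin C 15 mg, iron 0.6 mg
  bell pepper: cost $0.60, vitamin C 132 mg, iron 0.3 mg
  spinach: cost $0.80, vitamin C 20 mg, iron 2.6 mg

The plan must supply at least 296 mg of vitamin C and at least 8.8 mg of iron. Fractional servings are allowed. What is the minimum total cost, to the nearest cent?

$3.60

For a min-cost LP with two ≥-constraints, a basic feasible solution has at most two positive variables.
sweet potato only: max(296/26, 8.8/1.0) = 11.38 servings → $8.54.
avocado only: max(296/15, 8.8/0.6) = 19.73 servings → $28.61.
bell pepper only: max(296/132, 8.8/0.3) = 29.33 servings → $17.60.
spinach only: max(296/20, 8.8/2.6) = 14.8 servings → $11.84.
sweet potato + avocado with both targets exact would need a negative amount; discard.
sweet potato + bell pepper with both tight: 8.638 servings and 0.5411 servings → $6.80.
sweet potato + spinach: intersection lies outside the first quadrant.
avocado + bell pepper with both tight: 14.36 servings and 0.6104 servings → $21.19.
avocado + spinach: the both-tight solution has a negative serving — not a feasible corner.
bell pepper + spinach with both tight: 1.76 servings and 3.181 servings → $3.60.
Cheapest feasible corner: $3.60.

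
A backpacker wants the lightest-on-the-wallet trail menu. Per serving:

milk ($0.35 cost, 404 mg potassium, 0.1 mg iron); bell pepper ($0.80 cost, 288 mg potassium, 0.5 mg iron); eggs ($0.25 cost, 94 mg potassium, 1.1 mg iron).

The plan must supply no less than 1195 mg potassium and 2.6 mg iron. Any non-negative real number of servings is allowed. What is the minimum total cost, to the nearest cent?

Check every corner: each single food scaled to meet both minima, and each pair solved so both constraints bind.
milk only: max(1195/404, 2.6/0.1) = 26 servings → $9.10.
bell pepper only: max(1195/288, 2.6/0.5) = 5.2 servings → $4.16.
eggs only: max(1195/94, 2.6/1.1) = 12.71 servings → $3.18.
milk + bell pepper: intersection lies outside the first quadrant.
milk + eggs with both tight: 2.46 servings and 2.14 servings → $1.40.
bell pepper + eggs with both tight: 3.966 servings and 0.5608 servings → $3.31.
So the least-cost plan costs $1.40.

$1.40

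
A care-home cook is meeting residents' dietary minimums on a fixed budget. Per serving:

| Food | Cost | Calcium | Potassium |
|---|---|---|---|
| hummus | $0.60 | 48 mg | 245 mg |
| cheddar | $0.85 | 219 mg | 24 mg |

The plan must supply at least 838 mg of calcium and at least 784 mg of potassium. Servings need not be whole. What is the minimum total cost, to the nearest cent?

hummus only: max(838/48, 784/245) = 17.46 servings → $10.47.
cheddar only: max(838/219, 784/24) = 32.67 servings → $27.77.
hummus + cheddar with both tight: 2.887 servings and 3.194 servings → $4.45.
Cheapest feasible corner: $4.45.

$4.45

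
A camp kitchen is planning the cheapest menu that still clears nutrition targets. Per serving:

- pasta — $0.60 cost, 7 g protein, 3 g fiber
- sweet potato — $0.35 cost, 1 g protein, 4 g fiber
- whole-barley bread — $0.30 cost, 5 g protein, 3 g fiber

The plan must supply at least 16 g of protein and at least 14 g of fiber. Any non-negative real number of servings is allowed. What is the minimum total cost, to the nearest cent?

Two binding constraints pin down two serving amounts, so the optimal mix uses at most two foods. The candidates are each food alone (scaled to the tighter of protein/fiber) and each pair with both constraints tight.
pasta only: max(16/7, 14/3) = 4.667 servings → $2.80.
sweet potato only: max(16/1, 14/4) = 16 servings → $5.60.
whole-barley bread only: max(16/5, 14/3) = 4.667 servings → $1.40.
pasta + sweet potato with both tight: 2 servings and 2 servings → $1.90.
pasta + whole-barley bread: intersection lies outside the first quadrant.
sweet potato + whole-barley bread with both tight: 1.294 servings and 2.941 servings → $1.34.
Cheapest feasible corner: $1.34.

$1.34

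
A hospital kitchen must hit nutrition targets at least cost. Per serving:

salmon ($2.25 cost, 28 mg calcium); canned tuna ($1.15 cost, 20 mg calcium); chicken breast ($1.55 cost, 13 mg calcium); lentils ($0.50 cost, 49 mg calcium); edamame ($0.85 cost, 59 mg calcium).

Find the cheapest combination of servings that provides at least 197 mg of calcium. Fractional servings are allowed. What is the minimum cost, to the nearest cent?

Cost per mg of calcium: lentils $0.0102, edamame $0.0144, canned tuna $0.0575, salmon $0.0804, chicken breast $0.1192.
With no serving limits, use only lentils: 197 mg / 49 mg = 4.02 servings × $0.50 = $2.01.

$2.01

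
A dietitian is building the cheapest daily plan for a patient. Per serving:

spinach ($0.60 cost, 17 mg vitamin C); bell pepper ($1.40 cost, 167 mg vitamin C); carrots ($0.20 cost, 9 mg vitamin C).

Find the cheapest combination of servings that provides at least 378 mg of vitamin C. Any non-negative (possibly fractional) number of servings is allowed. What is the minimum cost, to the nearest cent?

Cost per mg of vitamin C: bell pepper $0.0084, carrots $0.0222, spinach $0.0353.
With no serving limits, use only bell pepper: 378 mg / 167 mg = 2.263 servings × $1.40 = $3.17.

$3.17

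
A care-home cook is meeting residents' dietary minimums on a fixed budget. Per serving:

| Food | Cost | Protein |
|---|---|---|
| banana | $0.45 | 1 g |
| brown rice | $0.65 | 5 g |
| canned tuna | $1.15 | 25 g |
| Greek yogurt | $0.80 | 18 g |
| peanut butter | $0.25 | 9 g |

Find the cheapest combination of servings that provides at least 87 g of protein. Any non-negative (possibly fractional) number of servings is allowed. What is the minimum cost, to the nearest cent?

$2.42

Cost per g of protein: peanut butter $0.0278, Greek yogurt $0.0444, canned tuna $0.0460, brown rice $0.1300, banana $0.4500.
With no serving limits, use only peanut butter: 87 g / 9 g = 9.667 servings × $0.25 = $2.42.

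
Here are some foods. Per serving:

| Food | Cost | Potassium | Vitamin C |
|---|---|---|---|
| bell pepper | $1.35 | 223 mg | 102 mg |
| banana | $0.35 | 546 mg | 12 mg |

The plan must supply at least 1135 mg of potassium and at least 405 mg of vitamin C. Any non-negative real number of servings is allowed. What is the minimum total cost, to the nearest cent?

With two linear requirements the optimum uses one or two foods; enumerate the corners.
bell pepper only: max(1135/223, 405/102) = 5.09 servings → $6.87.
banana only: max(1135/546, 405/12) = 33.75 servings → $11.81.
bell pepper + banana with both tight: 3.914 servings and 0.4801 servings → $5.45.
Cheapest feasible corner: $5.45.

$5.45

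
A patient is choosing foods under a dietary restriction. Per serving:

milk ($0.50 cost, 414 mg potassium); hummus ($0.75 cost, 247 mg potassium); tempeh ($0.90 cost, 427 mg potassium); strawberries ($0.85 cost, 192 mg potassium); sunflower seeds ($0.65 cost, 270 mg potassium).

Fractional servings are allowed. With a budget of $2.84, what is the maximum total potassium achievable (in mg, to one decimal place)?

Potassium per dollar: milk 828, tempeh 474.4, sunflower seeds 415.4, hummus 329.3, strawberries 225.9.
With no serving limits, spend the whole cost allowance on milk: $2.84 / $0.50 × 414 mg = 2351.5 mg.

2351.5 mg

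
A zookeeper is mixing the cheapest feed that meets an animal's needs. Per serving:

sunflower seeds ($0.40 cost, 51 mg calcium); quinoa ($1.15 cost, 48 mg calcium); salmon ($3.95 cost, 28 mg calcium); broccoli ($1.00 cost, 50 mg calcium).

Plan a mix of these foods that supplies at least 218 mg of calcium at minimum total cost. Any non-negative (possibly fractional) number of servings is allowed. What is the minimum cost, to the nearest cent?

Cost per mg of calcium: sunflower seeds $0.0078, broccoli $0.0200, quinoa $0.0240, salmon $0.1411.
With no serving limits, use only sunflower seeds: 218 mg / 51 mg = 4.275 servings × $0.40 = $1.71.

$1.71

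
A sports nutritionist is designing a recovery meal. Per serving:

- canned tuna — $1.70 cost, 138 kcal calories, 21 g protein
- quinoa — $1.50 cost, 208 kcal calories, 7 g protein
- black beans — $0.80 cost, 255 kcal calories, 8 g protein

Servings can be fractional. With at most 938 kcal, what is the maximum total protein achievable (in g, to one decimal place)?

142.7 g

Protein per kcal: canned tuna 0.1522, quinoa 0.03365, black beans 0.03137.
With no serving limits, spend the whole calories allowance on canned tuna: 938 kcal / 138 kcal × 21 g = 142.7 g.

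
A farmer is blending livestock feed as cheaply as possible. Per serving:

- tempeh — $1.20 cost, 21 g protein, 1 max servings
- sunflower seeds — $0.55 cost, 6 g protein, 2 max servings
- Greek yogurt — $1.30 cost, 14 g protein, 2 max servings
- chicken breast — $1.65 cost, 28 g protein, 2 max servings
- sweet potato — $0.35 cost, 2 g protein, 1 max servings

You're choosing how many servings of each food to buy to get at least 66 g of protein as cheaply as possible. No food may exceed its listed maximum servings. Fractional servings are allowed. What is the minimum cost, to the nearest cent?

Cost per g of protein: tempeh $0.0571, chicken breast $0.0589, sunflower seeds $0.0917, Greek yogurt $0.0929, sweet potato $0.1750.
Take 1 serving of tempeh: +21.0 g protein for $1.20 (total $1.20, still need 45.0 g).
Take 1.607 servings of chicken breast: +45.0 g protein for $2.65 (total $3.85, still need 0.0 g).
Filling from the cheapest source first is optimal under one linear minimum: $3.85.

$3.85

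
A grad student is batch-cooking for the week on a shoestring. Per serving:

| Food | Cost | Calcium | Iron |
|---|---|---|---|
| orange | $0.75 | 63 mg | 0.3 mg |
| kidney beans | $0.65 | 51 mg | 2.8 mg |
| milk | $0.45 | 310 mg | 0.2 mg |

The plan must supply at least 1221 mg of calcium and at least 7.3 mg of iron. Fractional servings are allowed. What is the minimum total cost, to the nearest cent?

For a min-cost LP with two ≥-constraints, a basic feasible solution has at most two positive variables.
orange only: max(1221/63, 7.3/0.3) = 24.33 servings → $18.25.
kidney beans only: max(1221/51, 7.3/2.8) = 23.94 servings → $15.56.
milk only: max(1221/310, 7.3/0.2) = 36.5 servings → $16.43.
orange + kidney beans with both tight: 18.91 servings and 0.581 servings → $14.56.
orange + milk: the both-tight solution has a negative serving — not a feasible corner.
kidney beans + milk with both tight: 2.353 servings and 3.552 servings → $3.13.
Cheapest feasible corner: $3.13.

$3.13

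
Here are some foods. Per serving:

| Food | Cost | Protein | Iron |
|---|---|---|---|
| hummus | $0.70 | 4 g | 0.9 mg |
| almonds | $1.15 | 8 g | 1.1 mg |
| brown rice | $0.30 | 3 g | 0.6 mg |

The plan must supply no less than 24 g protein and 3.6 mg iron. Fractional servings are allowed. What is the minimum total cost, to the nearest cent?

$2.40

hummus only: max(24/4, 3.6/0.9) = 6 servings → $4.20.
almonds only: max(24/8, 3.6/1.1) = 3.273 servings → $3.76.
brown rice only: max(24/3, 3.6/0.6) = 8 servings → $2.40.
hummus + almonds with both tight: 0.8571 servings and 2.571 servings → $3.56.
hummus + brown rice: the both-tight solution has a negative serving — not a feasible corner.
almonds + brown rice with both tight: 2.4 servings and 1.6 servings → $3.24.
Cheapest feasible corner: $2.40.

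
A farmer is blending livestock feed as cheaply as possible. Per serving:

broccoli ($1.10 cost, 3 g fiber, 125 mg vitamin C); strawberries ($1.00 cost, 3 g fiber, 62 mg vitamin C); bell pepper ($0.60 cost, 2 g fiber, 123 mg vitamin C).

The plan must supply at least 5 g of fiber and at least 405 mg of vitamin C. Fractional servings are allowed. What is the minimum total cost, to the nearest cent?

broccoli only: max(5/3, 405/125) = 3.24 servings → $3.56.
strawberries only: max(5/3, 405/62) = 6.532 servings → $6.53.
bell pepper only: max(5/2, 405/123) = 3.293 servings → $1.98.
broccoli + strawberries with both targets exact would need a negative amount; discard.
broccoli + bell pepper: the both-tight solution has a negative serving — not a feasible corner.
strawberries + bell pepper: the both-tight solution has a negative serving — not a feasible corner.
Cheapest feasible corner: $1.98.

$1.98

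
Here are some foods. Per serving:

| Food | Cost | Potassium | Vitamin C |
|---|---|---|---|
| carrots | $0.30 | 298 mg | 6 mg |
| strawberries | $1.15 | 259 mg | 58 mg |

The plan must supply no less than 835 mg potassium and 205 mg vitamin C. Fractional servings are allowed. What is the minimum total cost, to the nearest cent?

An LP optimum is at a vertex; with two nutrient constraints at most two foods are used. Check each candidate.
carrots only: max(835/298, 205/6) = 34.17 servings → $10.25.
strawberries only: max(835/259, 205/58) = 3.534 servings → $4.06.
carrots + strawberries: intersection lies outside the first quadrant.
The minimum over all feasible corners is $4.06.

$4.06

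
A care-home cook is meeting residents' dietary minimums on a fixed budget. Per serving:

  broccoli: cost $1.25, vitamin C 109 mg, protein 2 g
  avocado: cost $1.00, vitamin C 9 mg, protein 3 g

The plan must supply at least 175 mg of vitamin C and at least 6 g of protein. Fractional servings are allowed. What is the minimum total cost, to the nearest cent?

broccoli only: max(175/109, 6/2) = 3 servings → $3.75.
avocado only: max(175/9, 6/3) = 19.44 servings → $19.44.
broccoli + avocado with both tight: 1.524 servings and 0.9838 servings → $2.89.
Cheapest feasible corner: $2.89.

$2.89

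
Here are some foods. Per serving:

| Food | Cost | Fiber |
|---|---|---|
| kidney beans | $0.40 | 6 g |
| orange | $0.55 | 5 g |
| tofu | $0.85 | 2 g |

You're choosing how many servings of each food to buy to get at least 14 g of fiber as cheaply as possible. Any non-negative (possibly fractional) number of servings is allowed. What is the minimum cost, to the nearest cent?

$0.93

Cost per g of fiber: kidney beans $0.0667, orange $0.1100, tofu $0.4250.
With no serving limits, use only kidney beans: 14 g / 6 g = 2.333 servings × $0.40 = $0.93.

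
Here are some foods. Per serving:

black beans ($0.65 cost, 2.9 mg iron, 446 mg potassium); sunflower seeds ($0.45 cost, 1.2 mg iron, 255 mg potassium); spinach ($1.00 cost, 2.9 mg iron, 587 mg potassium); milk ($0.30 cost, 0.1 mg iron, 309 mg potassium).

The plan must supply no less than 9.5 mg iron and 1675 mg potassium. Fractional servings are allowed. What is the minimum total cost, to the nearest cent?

black beans only: max(9.5/2.9, 1675/446) = 3.756 servings → $2.44.
sunflower seeds only: max(9.5/1.2, 1675/255) = 7.917 servings → $3.56.
spinach only: max(9.5/2.9, 1675/587) = 3.276 servings → $3.28.
milk only: max(9.5/0.1, 1675/309) = 95 servings → $28.50.
black beans + sunflower seeds with both tight: 2.019 servings and 3.037 servings → $2.68.
black beans + spinach with both tight: 1.758 servings and 1.517 servings → $2.66.
black beans + milk with both tight: 3.251 servings and 0.7287 servings → $2.33.
sunflower seeds + spinach: the both-tight solution has a negative serving — not a feasible corner.
sunflower seeds + milk with both targets exact would need a negative amount; discard.
spinach + milk with both targets exact would need a negative amount; discard.
Cheapest feasible corner: $2.33.

$2.33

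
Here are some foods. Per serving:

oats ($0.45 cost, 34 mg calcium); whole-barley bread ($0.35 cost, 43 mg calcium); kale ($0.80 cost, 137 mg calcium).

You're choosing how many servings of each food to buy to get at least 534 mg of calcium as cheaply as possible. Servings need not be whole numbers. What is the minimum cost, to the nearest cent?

$3.12

Cost per mg of calcium: kale $0.0058, whole-barley bread $0.0081, oats $0.0132.
With no serving limits, use only kale: 534 mg / 137 mg = 3.898 servings × $0.80 = $3.12.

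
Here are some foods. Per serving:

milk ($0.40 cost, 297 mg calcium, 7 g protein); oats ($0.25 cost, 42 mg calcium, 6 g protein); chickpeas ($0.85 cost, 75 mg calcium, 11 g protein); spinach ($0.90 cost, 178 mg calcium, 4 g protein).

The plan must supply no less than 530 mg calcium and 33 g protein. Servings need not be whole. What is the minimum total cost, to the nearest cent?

$1.51

milk only: max(530/297, 33/7) = 4.714 servings → $1.89.
oats only: max(530/42, 33/6) = 12.62 servings → $3.15.
chickpeas only: max(530/75, 33/11) = 7.067 servings → $6.01.
spinach only: max(530/178, 33/4) = 8.25 servings → $7.42.
milk + oats with both tight: 1.206 servings and 4.093 servings → $1.51.
milk + chickpeas with both tight: 1.224 servings and 2.221 servings → $2.38.
milk + spinach with both targets exact would need a negative amount; discard.
oats + chickpeas: intersection lies outside the first quadrant.
oats + spinach with both tight: 4.171 servings and 1.993 servings → $2.84.
chickpeas + spinach with both tight: 2.264 servings and 2.024 servings → $3.75.
The minimum over all feasible corners is $1.51.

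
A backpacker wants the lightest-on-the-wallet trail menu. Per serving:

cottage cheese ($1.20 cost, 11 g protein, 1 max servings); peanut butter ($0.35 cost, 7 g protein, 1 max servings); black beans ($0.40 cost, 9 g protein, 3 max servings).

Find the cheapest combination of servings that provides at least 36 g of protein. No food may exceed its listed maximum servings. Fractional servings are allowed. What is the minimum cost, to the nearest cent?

$1.77

Cost per g of protein: black beans $0.0444, peanut butter $0.0500, cottage cheese $0.1091.
Take 3 servings of black beans: +27.0 g protein for $1.20 (total $1.20, still need 9.0 g).
Take 1 serving of peanut butter: +7.0 g protein for $0.35 (total $1.55, still need 2.0 g).
Take 0.1818 servings of cottage cheese: +2.0 g protein for $0.22 (total $1.77, still need 0.0 g).
Filling from the cheapest source first is optimal under one linear minimum: $1.77.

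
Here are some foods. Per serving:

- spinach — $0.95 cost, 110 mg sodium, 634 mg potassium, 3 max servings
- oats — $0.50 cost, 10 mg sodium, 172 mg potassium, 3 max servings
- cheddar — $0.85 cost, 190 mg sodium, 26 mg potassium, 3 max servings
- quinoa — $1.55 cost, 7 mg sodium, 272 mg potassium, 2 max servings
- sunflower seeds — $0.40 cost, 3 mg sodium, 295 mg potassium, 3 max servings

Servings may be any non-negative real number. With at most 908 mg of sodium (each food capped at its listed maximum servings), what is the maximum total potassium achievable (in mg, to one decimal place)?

3918.8 mg

Potassium per mg sodium: sunflower seeds 98.33, quinoa 38.86, oats 17.2, spinach 5.764, cheddar 0.1368.
Take 3 servings of sunflower seeds: uses 9 mg sodium, +885.0 mg potassium (running total 885.0 mg).
Take 2 servings of quinoa: uses 14 mg sodium, +544.0 mg potassium (running total 1429.0 mg).
Take 3 servings of oats: uses 30 mg sodium, +516.0 mg potassium (running total 1945.0 mg).
Take 3 servings of spinach: uses 330 mg sodium, +1902.0 mg potassium (running total 3847.0 mg).
Take 2.763 servings of cheddar: uses 525 mg sodium, +71.8 mg potassium (running total 3918.8 mg).
Filling greedily by potassium-per-mg sodium is optimal for one linear limit, giving 3918.8 mg.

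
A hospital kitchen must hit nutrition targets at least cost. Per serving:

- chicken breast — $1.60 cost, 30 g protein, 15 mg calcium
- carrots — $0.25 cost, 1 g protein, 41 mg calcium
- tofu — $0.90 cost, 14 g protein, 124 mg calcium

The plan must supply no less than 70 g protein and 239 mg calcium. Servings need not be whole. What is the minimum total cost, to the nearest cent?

Compare the cost at each extreme point of the feasible region.
chicken breast only: max(70/30, 239/15) = 15.93 servings → $25.49.
carrots only: max(70/1, 239/41) = 70 servings → $17.50.
tofu only: max(70/14, 239/124) = 5 servings → $4.50.
chicken breast + carrots with both tight: 2.165 servings and 5.037 servings → $4.72.
chicken breast + tofu with both tight: 1.52 servings and 1.744 servings → $4.00.
carrots + tofu: the both-tight solution has a negative serving — not a feasible corner.
So the least-cost plan costs $4.00.

$4.00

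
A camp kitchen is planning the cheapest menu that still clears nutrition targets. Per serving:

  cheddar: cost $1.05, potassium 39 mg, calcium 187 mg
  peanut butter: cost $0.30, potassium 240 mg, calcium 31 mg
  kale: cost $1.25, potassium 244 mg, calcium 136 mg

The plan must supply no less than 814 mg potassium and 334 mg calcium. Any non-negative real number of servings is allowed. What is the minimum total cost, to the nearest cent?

Minimising a linear cost over {potassium ≥ 814, calcium ≥ 334, servings ≥ 0} — the optimum is at a vertex, using one or two foods.
cheddar only: max(814/39, 334/187) = 20.87 servings → $21.92.
peanut butter only: max(814/240, 334/31) = 10.77 servings → $3.23.
kale only: max(814/244, 334/136) = 3.336 servings → $4.17.
cheddar + peanut butter with both tight: 1.258 servings and 3.187 servings → $2.28.
cheddar + kale: the both-tight solution has a negative serving — not a feasible corner.
peanut butter + kale with both tight: 1.165 servings and 2.19 servings → $3.09.
So the least-cost plan costs $2.28.

$2.28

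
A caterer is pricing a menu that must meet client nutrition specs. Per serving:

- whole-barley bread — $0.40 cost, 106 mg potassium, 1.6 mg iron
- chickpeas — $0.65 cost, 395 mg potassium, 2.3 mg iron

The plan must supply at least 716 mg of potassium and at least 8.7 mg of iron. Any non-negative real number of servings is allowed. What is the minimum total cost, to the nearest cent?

The cheapest plan sits at a corner of the feasible region — with two constraints it uses at most two foods.
whole-barley bread only: max(716/106, 8.7/1.6) = 6.755 servings → $2.70.
chickpeas only: max(716/395, 8.7/2.3) = 3.783 servings → $2.46.
whole-barley bread + chickpeas with both tight: 4.61 servings and 0.5755 servings → $2.22.
The minimum over all feasible corners is $2.22.

$2.22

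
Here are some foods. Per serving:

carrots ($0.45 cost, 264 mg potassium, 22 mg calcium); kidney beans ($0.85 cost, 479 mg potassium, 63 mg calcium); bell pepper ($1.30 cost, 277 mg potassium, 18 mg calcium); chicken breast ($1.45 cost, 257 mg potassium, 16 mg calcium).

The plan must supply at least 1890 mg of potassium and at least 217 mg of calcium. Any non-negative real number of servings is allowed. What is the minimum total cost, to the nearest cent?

$3.31

An LP optimum is at a vertex; with two nutrient constraints at most two foods are used. Check each candidate.
carrots only: max(1890/264, 217/22) = 9.864 servings → $4.44.
kidney beans only: max(1890/479, 217/63) = 3.946 servings → $3.35.
bell pepper only: max(1890/277, 217/18) = 12.06 servings → $15.67.
chicken breast only: max(1890/257, 217/16) = 13.56 servings → $19.67.
carrots + kidney beans with both tight: 2.482 servings and 2.578 servings → $3.31.
carrots + bell pepper: intersection lies outside the first quadrant.
carrots + chicken breast: intersection lies outside the first quadrant.
kidney beans + bell pepper with both tight: 2.955 servings and 1.713 servings → $4.74.
kidney beans + chicken breast with both tight: 2.994 servings and 1.774 servings → $5.12.
bell pepper + chicken breast: the both-tight solution has a negative serving — not a feasible corner.
So the least-cost plan costs $3.31.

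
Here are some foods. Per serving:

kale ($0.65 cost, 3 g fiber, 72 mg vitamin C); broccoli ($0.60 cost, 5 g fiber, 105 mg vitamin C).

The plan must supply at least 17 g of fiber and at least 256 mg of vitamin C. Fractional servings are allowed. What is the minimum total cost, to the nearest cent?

$2.04

Check every corner: each single food scaled to meet both minima, and each pair solved so both constraints bind.
kale only: max(17/3, 256/72) = 5.667 servings → $3.68.
broccoli only: max(17/5, 256/105) = 3.4 servings → $2.04.
kale + broccoli with both targets exact would need a negative amount; discard.
So the least-cost plan costs $2.04.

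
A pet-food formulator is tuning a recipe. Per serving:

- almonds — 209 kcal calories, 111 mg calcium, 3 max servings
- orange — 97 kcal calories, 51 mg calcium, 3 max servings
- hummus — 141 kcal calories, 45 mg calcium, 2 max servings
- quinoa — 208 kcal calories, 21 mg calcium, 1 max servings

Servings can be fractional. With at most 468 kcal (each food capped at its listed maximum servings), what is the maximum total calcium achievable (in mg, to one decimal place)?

248.6 mg

Calcium per kcal: almonds 0.5311, orange 0.5258, hummus 0.3191, quinoa 0.101.
Take 2.239 servings of almonds: uses 468 kcal, +248.6 mg calcium (running total 248.6 mg).
Filling greedily by calcium-per-kcal is optimal for one linear limit, giving 248.6 mg.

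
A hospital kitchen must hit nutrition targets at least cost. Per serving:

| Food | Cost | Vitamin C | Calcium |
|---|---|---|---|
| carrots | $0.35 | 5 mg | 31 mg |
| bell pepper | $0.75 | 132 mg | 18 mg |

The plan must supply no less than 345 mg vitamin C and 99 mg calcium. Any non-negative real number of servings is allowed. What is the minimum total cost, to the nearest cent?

The cheapest plan sits at a corner of the feasible region — with two constraints it uses at most two foods.
carrots only: max(345/5, 99/31) = 69 servings → $24.15.
bell pepper only: max(345/132, 99/18) = 5.5 servings → $4.12.
carrots + bell pepper with both tight: 1.714 servings and 2.549 servings → $2.51.
Cheapest feasible corner: $2.51.

$2.51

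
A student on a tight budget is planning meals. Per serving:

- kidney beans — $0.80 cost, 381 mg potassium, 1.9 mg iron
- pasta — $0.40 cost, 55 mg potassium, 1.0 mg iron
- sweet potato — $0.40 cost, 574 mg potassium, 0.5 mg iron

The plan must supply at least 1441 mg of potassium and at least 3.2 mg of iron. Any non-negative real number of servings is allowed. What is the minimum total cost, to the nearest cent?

This is a tiny linear program; its minimum lies at a vertex of the feasible set. List the vertices and price them.
kidney beans only: max(1441/381, 3.2/1.9) = 3.782 servings → $3.03.
pasta only: max(1441/55, 3.2/1.0) = 26.2 servings → $10.48.
sweet potato only: max(1441/574, 3.2/0.5) = 6.4 servings → $2.56.
kidney beans + pasta: the both-tight solution has a negative serving — not a feasible corner.
kidney beans + sweet potato with both tight: 1.24 servings and 1.687 servings → $1.67.
pasta + sweet potato with both tight: 2.043 servings and 2.315 servings → $1.74.
So the least-cost plan costs $1.67.

$1.67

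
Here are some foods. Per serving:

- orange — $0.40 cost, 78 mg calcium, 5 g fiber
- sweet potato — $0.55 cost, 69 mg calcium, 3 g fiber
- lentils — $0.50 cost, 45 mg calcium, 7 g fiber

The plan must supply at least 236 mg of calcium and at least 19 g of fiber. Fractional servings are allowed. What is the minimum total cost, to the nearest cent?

$1.46

orange only: max(236/78, 19/5) = 3.8 servings → $1.52.
sweet potato only: max(236/69, 19/3) = 6.333 servings → $3.48.
lentils only: max(236/45, 19/7) = 5.244 servings → $2.62.
orange + sweet potato: the both-tight solution has a negative serving — not a feasible corner.
orange + lentils with both tight: 2.483 servings and 0.9408 servings → $1.46.
sweet potato + lentils with both tight: 2.29 servings and 1.733 servings → $2.13.
Cheapest feasible corner: $1.46.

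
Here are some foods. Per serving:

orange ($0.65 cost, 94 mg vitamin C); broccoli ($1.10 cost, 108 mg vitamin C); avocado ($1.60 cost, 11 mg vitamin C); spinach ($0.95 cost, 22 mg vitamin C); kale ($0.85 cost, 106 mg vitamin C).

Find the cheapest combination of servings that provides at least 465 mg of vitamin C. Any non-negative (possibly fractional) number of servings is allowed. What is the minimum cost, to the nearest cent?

$3.22

Cost per mg of vitamin C: orange $0.0069, kale $0.0080, broccoli $0.0102, spinach $0.0432, avocado $0.1455.
With no serving limits, use only orange: 465 mg / 94 mg = 4.947 servings × $0.65 = $3.22.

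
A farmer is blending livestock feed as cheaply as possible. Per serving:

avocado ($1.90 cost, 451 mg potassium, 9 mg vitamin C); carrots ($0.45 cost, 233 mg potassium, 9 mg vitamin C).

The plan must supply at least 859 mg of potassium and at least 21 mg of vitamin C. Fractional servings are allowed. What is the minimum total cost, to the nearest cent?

An LP optimum is at a vertex; with two nutrient constraints at most two foods are used. Check each candidate.
avocado only: max(859/451, 21/9) = 2.333 servings → $4.43.
carrots only: max(859/233, 21/9) = 3.687 servings → $1.66.
avocado + carrots with both tight: 1.446 servings and 0.8869 servings → $3.15.
The minimum over all feasible corners is $1.66.

$1.66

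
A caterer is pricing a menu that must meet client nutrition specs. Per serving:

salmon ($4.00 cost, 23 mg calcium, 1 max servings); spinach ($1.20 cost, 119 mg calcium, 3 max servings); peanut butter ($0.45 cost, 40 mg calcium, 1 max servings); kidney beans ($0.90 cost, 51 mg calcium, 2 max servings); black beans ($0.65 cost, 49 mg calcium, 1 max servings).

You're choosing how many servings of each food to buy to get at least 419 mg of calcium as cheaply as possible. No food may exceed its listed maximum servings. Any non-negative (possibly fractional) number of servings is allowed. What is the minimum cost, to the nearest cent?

Cost per mg of calcium: spinach $0.0101, peanut butter $0.0112, black beans $0.0133, kidney beans $0.0176, salmon $0.1739.
Take 3 servings of spinach: +357.0 mg calcium for $3.60 (total $3.60, still need 62.0 mg).
Take 1 serving of peanut butter: +40.0 mg calcium for $0.45 (total $4.05, still need 22.0 mg).
Take 0.449 servings of black beans: +22.0 mg calcium for $0.29 (total $4.34, still need 0.0 mg).
Greedy by cheapest-per-mg is optimal for a single linear constraint, so the minimum cost is $4.34.

$4.34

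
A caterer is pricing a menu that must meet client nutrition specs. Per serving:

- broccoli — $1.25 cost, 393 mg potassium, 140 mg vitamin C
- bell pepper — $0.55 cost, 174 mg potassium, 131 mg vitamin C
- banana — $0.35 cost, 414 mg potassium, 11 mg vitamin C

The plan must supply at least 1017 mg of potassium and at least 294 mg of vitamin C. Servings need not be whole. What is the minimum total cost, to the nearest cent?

$1.71

At the optimum either one food covers both requirements or two foods hit both targets exactly; no other combination can be cheaper.
broccoli only: max(1017/393, 294/140) = 2.588 servings → $3.23.
bell pepper only: max(1017/174, 294/131) = 5.845 servings → $3.21.
banana only: max(1017/414, 294/11) = 26.73 servings → $9.35.
broccoli + bell pepper with both targets exact would need a negative amount; discard.
broccoli + banana with both tight: 2.061 servings and 0.5004 servings → $2.75.
bell pepper + banana with both tight: 2.113 servings and 1.569 servings → $1.71.
The minimum over all feasible corners is $1.71.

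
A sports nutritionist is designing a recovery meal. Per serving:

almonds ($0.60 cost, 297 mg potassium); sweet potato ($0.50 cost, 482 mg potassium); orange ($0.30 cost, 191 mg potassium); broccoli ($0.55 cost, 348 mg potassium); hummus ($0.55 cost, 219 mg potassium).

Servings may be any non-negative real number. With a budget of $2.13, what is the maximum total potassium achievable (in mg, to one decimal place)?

Potassium per dollar: sweet potato 964, orange 636.7, broccoli 632.7, almonds 495, hummus 398.2.
With no serving limits, spend the whole cost allowance on sweet potato: $2.13 / $0.50 × 482 mg = 2053.3 mg.

2053.3 mg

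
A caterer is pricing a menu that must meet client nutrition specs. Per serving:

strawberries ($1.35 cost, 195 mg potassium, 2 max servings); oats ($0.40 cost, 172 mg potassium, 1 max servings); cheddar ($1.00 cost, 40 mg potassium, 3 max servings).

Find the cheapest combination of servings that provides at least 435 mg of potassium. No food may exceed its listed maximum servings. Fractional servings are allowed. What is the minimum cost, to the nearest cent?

$2.22

Cost per mg of potassium: oats $0.0023, strawberries $0.0069, cheddar $0.0250.
Take 1 serving of oats: +172.0 mg potassium for $0.40 (total $0.40, still need 263.0 mg).
Take 1.349 servings of strawberries: +263.0 mg potassium for $1.82 (total $2.22, still need 0.0 mg).
Filling from the cheapest source first is optimal under one linear minimum: $2.22.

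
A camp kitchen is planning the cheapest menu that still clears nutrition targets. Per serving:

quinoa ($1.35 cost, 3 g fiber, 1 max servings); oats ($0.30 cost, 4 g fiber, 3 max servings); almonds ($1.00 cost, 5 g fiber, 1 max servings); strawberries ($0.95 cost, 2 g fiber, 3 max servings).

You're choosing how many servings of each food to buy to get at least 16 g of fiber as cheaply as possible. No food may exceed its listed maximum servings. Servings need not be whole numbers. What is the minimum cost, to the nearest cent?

Cost per g of fiber: oats $0.0750, almonds $0.2000, quinoa $0.4500, strawberries $0.4750.
Take 3 servings of oats: +12.0 g fiber for $0.90 (total $0.90, still need 4.0 g).
Take 0.8 servings of almonds: +4.0 g fiber for $0.80 (total $1.70, still need 0.0 g).
Greedy by cheapest-per-g is optimal for a single linear constraint, so the minimum cost is $1.70.

$1.70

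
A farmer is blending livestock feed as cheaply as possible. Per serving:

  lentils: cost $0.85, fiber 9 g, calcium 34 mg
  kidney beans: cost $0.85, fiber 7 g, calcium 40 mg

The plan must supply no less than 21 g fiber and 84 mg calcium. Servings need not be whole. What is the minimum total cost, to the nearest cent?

$2.05

An LP optimum is at a vertex; with two nutrient constraints at most two foods are used. Check each candidate.
lentils only: max(21/9, 84/34) = 2.471 servings → $2.10.
kidney beans only: max(21/7, 84/40) = 3 servings → $2.55.
lentils + kidney beans with both tight: 2.066 servings and 0.3443 servings → $2.05.
Cheapest feasible corner: $2.05.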